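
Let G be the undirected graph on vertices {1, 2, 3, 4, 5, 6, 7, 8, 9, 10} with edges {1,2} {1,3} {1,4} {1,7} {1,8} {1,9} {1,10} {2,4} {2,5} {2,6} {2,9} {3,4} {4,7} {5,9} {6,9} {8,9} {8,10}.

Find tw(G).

2

A width-2 tree decomposition is:
Bags: B1 = {1, 2, 9}  B2 = {1, 8, 9}  B3 = {1, 2, 4}  B4 = {1, 8, 10}  B5 = {1, 4, 7}  B6 = {1, 3, 4}  B7 = {2, 6, 9}  B8 = {2, 5, 9}
Tree: B1–B2, B1–B3, B2–B4, B3–B5, B5–B6, B1–B7, B1–B8
Every bag has size at most 3, so the width is 3 − 1 = 2 and tw(G) ≤ 2. Conversely, {1, 8, 9} is a clique of size 3, and the vertices of any clique must share a bag in every tree decomposition; so some bag has ≥ 3 vertices and tw(G) ≥ 2. Therefore the treewidth is 2.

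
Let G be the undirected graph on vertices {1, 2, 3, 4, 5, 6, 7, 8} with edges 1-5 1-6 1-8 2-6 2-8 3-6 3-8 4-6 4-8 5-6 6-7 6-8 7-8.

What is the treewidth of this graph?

2

A width-2 tree decomposition is:
Bags: B1 = {4, 6, 8}  B2 = {3, 6, 8}  B3 = {6, 7, 8}  B4 = {1, 6, 8}  B5 = {2, 6, 8}  B6 = {1, 5, 6}
Tree: B1–B2, B1–B3, B1–B4, B2–B5, B4–B6
The largest bag has 3 vertices, giving width 2; this decomposition certifies tw(G) ≤ 2. For the lower bound, the 3 vertices {1, 6, 8} are pairwise adjacent, and any tree decomposition puts a clique entirely inside one bag — forcing width ≥ 2. Hence tw(G) = 2 exactly.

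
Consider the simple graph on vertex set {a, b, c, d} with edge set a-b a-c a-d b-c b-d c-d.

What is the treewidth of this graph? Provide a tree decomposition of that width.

Treewidth 3.
One such decomposition:
Bags: B1 = {a, b, c, d}
Tree: (single bag)

A single bag containing all 4 vertices is trivially a valid decomposition of width 3. Conversely, {a, b, c, d} is a clique of size 4, and the vertices of any clique must share a bag in every tree decomposition; so some bag has ≥ 4 vertices and tw(G) ≥ 3. Combining the bounds, tw(G) = 3.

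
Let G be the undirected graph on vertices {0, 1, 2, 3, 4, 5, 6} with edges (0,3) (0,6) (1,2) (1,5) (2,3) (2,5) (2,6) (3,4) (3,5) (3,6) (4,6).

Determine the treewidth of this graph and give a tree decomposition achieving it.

Treewidth 2.
One such decomposition:
Bags: B1 = {2, 3, 6}  B2 = {2, 3, 5}  B3 = {3, 4, 6}  B4 = {1, 2, 5}  B5 = {0, 3, 6}
Tree: B1–B2, B1–B3, B2–B4, B3–B5

Every bag has size at most 3, so the width is 3 − 1 = 2 and tw(G) ≤ 2. For the lower bound, the 3 vertices {1, 2, 5} are pairwise adjacent, and any tree decomposition puts a clique entirely inside one bag — forcing width ≥ 2. Hence tw(G) = 2 exactly.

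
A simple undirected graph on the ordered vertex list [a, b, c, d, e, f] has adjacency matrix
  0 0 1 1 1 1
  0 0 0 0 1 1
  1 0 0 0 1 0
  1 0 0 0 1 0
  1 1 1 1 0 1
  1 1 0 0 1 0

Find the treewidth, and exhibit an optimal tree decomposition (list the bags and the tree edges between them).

Treewidth 2.
Bags: B1 = {a, e, f}  B2 = {b, e, f}  B3 = {a, d, e}  B4 = {a, c, e}
Tree: B1–B2, B1–B3, B1–B4

The largest bag has 3 vertices, giving width 2; this decomposition certifies tw(G) ≤ 2. Conversely, {a, d, e} is a clique of size 3, and the vertices of any clique must share a bag in every tree decomposition; so some bag has ≥ 3 vertices and tw(G) ≥ 2. Combining the bounds, tw(G) = 2.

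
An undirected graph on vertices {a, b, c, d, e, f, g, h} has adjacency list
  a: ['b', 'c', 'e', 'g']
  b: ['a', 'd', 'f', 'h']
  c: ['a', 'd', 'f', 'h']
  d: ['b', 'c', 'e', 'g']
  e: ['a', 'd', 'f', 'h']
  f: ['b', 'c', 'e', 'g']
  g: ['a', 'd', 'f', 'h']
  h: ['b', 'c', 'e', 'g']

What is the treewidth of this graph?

A width-4 tree decomposition is:
Bags: B1 = {a, c, d, f, h}  B2 = {a, b, d, f, h}  B3 = {a, d, f, g, h}  B4 = {a, d, e, f, h}
Tree: B1–B2, B2–B3, B3–B4
Each bag holds 5 vertices, so the decomposition has width 4, which upper-bounds the treewidth. For the lower bound: the 5 vertex sets {c,f}, {a,b}, {g,h}, {d}, {e} are disjoint, each induces a connected subgraph, and every pair is joined by at least one edge of G. Contracting each set to a single vertex therefore yields K_{5} as a minor, and since treewidth is minor-monotone, tw(G) ≥ tw(K_{5}) = 4. Combining the bounds, tw(G) = 4.

4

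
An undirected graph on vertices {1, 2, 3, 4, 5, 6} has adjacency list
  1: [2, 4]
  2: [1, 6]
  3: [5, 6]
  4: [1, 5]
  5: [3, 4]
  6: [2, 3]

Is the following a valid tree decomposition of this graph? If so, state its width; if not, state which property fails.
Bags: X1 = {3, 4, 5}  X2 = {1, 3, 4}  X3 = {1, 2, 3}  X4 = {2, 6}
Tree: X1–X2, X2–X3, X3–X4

No — edge (3,6) lies in no bag.

A tree decomposition must satisfy three properties: every vertex lies in some bag; for every edge, both endpoints lie together in some bag; and for every vertex, the bags containing it form a connected subtree. Here edge (3,6) lies in no bag, so the decomposition is invalid.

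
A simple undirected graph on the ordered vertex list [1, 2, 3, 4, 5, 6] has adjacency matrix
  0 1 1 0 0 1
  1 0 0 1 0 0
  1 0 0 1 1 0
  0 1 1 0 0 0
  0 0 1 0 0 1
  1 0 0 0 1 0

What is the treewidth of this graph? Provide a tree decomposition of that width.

Treewidth 2.
Bags: B1 = {1, 2, 4}  B2 = {1, 3, 4}  B3 = {1, 3, 6}  B4 = {3, 5, 6}
Tree: B1–B2, B2–B3, B3–B4

Each bag holds 3 vertices, so the decomposition has width 2, which upper-bounds the treewidth. The edges 2–4–3–1–2 form a cycle, so G is not a tree and its treewidth is at least 2. The upper and lower bounds meet at 2, so that is the treewidth.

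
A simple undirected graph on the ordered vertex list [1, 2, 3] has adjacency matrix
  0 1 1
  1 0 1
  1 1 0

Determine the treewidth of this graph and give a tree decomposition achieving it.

With just one bag of size 3, the width is 3 − 1 = 2, so tw(G) ≤ 2. For the lower bound, the 3 vertices {1, 2, 3} are pairwise adjacent, and any tree decomposition puts a clique entirely inside one bag — forcing width ≥ 2. Combining the bounds, tw(G) = 2.

Treewidth 2.
Bags: B1 = {1, 2, 3}
Tree: (single bag)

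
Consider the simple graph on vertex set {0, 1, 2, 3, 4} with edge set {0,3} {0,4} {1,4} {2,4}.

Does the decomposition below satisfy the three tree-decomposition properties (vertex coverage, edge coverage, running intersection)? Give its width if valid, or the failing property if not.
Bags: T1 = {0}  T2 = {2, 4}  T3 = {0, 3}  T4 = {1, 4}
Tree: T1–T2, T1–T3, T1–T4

A tree decomposition must satisfy three properties: every vertex lies in some bag; for every edge, both endpoints lie together in some bag; and for every vertex, the bags containing it form a connected subtree. Here edge (4,0) lies in no bag, so the decomposition is invalid.

No — edge (4,0) lies in no bag.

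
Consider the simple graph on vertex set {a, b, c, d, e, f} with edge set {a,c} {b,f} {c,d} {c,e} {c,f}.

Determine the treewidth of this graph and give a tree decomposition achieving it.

Treewidth 1.
Bags: B1 = {c, d}  B2 = {c, e}  B3 = {a, c}  B4 = {c, f}  B5 = {b, f}
Tree: B1–B2, B2–B3, B1–B4, B4–B5

The largest bag has 2 vertices, giving width 1; this decomposition certifies tw(G) ≤ 1. Since G has at least one edge (e.g. d–c), it is not an edgeless graph, so tw(G) ≥ 1. Therefore the treewidth is 1.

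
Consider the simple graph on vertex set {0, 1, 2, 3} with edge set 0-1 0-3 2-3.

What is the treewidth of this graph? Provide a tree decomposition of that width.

The largest bag has 2 vertices, giving width 1; this decomposition certifies tw(G) ≤ 1. Since G has at least one edge (e.g. 1–0), it is not an edgeless graph, so tw(G) ≥ 1. Therefore the treewidth is 1.

Treewidth 1.
One optimal decomposition is:
Bags: B1 = {0, 1}  B2 = {0, 3}  B3 = {2, 3}
Tree: B1–B2, B2–B3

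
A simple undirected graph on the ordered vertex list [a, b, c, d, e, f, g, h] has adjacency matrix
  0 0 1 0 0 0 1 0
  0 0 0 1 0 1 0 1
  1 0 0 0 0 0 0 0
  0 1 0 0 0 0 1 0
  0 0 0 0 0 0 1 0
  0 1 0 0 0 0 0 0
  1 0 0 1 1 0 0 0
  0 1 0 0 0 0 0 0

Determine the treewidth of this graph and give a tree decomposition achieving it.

Treewidth 1.
One optimal decomposition is:
Bags: B1 = {e, g}  B2 = {a, g}  B3 = {d, g}  B4 = {a, c}  B5 = {b, d}  B6 = {b, f}  B7 = {b, h}
Tree: B1–B2, B2–B3, B2–B4, B3–B5, B5–B6, B6–B7

Every bag has size at most 2, so the width is 2 − 1 = 1 and tw(G) ≤ 1. Any graph with an edge has treewidth ≥ 1, and G has the edge g–e. Hence tw(G) = 1 exactly.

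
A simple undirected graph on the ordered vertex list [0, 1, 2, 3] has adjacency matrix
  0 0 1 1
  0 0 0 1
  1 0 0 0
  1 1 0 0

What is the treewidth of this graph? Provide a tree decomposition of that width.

Treewidth 1.
Bags: B1 = {0, 3}  B2 = {1, 3}  B3 = {0, 2}
Tree: B1–B2, B1–B3

Every bag has size at most 2, so the width is 2 − 1 = 1 and tw(G) ≤ 1. Since G has at least one edge (e.g. 0–3), it is not an edgeless graph, so tw(G) ≥ 1. Hence tw(G) = 1 exactly.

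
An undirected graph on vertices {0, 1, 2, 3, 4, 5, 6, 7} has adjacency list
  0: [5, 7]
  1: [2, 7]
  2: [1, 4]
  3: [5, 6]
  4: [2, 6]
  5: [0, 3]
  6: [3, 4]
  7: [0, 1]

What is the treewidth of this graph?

2

A width-2 tree decomposition is:
Bags: B1 = {1, 2, 7}  B2 = {0, 2, 7}  B3 = {0, 2, 5}  B4 = {2, 3, 5}  B5 = {2, 3, 6}  B6 = {2, 4, 6}
Tree: B1–B2, B2–B3, B3–B4, B4–B5, B5–B6
Every bag has size at most 3, so the width is 3 − 1 = 2 and tw(G) ≤ 2. Since 2–1–7–0–5–3–6–4–2 is a cycle in G, G is not acyclic. Forests are exactly the graphs of treewidth ≤ 1, so tw(G) ≥ 2. Combining the bounds, tw(G) = 2.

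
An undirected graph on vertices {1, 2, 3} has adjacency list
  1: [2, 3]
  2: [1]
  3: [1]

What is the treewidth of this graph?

1

A width-1 tree decomposition is:
Bags: B1 = {1, 2}  B2 = {1, 3}
Tree: B1–B2
The largest bag has 2 vertices, giving width 1; this decomposition certifies tw(G) ≤ 1. G has an edge, so its treewidth is at least 1. The upper and lower bounds meet at 1, so that is the treewidth.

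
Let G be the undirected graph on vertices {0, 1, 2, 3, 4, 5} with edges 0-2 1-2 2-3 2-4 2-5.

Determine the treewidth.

1

A width-1 tree decomposition is:
Bags: B1 = {2, 4}  B2 = {1, 2}  B3 = {2, 5}  B4 = {0, 2}  B5 = {2, 3}
Tree: B1–B2, B1–B3, B1–B4, B4–B5
The largest bag has 2 vertices, giving width 1; this decomposition certifies tw(G) ≤ 1. Since G has at least one edge (e.g. 2–4), it is not an edgeless graph, so tw(G) ≥ 1. The upper and lower bounds meet at 1, so that is the treewidth.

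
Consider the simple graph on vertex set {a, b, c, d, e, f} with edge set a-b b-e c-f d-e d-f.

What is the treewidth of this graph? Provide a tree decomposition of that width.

Every bag has size at most 2, so the width is 2 − 1 = 1 and tw(G) ≤ 1. Any graph with an edge has treewidth ≥ 1, and G has the edge c–f. Therefore the treewidth is 1.

Treewidth 1.
One optimal decomposition is:
Bags: B1 = {c, f}  B2 = {d, f}  B3 = {d, e}  B4 = {b, e}  B5 = {a, b}
Tree: B1–B2, B2–B3, B3–B4, B4–B5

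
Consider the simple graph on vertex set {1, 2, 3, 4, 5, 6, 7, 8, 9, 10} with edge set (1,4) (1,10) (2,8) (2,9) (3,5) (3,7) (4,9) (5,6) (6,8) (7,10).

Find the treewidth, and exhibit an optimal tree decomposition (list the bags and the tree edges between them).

Treewidth 2.
One such decomposition:
Bags: B1 = {1, 4, 9}  B2 = {1, 2, 9}  B3 = {1, 2, 8}  B4 = {1, 6, 8}  B5 = {1, 5, 6}  B6 = {1, 3, 5}  B7 = {1, 3, 7}  B8 = {1, 7, 10}
Tree: B1–B2, B2–B3, B3–B4, B4–B5, B5–B6, B6–B7, B7–B8

Every bag has size at most 3, so the width is 3 − 1 = 2 and tw(G) ≤ 2. For the lower bound, G contains the cycle 1–4–9–2–8–6–5–3–7–10–1, so G is not a forest; only forests have treewidth ≤ 1, hence tw(G) ≥ 2. Combining the bounds, tw(G) = 2.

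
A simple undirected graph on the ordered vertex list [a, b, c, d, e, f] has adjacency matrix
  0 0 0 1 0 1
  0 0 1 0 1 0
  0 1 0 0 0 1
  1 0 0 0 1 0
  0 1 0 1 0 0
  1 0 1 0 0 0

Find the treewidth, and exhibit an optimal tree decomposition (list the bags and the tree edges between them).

Treewidth 2.
One optimal decomposition is:
Bags: B1 = {b, c, e}  B2 = {c, d, e}  B3 = {a, c, d}  B4 = {a, c, f}
Tree: B1–B2, B2–B3, B3–B4

Each bag holds 3 vertices, so the decomposition has width 2, which upper-bounds the treewidth. The edges c–b–e–d–a–f–c form a cycle, so G is not a tree and its treewidth is at least 2. Hence tw(G) = 2 exactly.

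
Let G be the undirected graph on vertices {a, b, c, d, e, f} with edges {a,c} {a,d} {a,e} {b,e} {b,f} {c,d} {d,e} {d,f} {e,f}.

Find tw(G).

2

A width-2 tree decomposition is:
Bags: B1 = {a, d, e}  B2 = {a, c, d}  B3 = {d, e, f}  B4 = {b, e, f}
Tree: B1–B2, B1–B3, B3–B4
Each bag holds 3 vertices, so the decomposition has width 2, which upper-bounds the treewidth. On the other hand G contains the 3-clique {a, d, e}. A clique must lie in a single bag of any decomposition, so no decomposition can have width below 2. Therefore the treewidth is 2.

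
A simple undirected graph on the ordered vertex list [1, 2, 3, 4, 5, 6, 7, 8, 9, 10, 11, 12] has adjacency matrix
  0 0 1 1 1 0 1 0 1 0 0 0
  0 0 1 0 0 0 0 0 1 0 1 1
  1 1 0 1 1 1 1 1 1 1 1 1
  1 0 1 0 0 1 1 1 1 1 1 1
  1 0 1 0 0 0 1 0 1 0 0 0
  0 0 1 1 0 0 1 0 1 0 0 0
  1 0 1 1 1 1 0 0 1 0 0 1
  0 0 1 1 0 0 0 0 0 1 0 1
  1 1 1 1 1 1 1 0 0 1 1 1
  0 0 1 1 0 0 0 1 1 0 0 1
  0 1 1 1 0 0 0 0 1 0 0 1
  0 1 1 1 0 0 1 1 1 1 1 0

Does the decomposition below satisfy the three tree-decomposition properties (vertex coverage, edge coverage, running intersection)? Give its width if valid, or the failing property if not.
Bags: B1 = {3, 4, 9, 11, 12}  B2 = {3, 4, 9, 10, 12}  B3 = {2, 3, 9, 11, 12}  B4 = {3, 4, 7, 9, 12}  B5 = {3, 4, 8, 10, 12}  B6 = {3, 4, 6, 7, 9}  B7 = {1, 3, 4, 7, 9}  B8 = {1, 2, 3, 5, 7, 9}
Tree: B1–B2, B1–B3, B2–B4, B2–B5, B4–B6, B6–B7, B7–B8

A tree decomposition must satisfy three properties: every vertex lies in some bag; for every edge, both endpoints lie together in some bag; and for every vertex, the bags containing it form a connected subtree. Here bags containing vertex 2 are not connected in the tree, so the decomposition is invalid.

No — bags containing vertex 2 are not connected in the tree.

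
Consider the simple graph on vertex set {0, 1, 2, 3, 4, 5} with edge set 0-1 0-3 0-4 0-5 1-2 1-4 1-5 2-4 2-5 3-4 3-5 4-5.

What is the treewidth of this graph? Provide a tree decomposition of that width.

The largest bag has 4 vertices, giving width 3; this decomposition certifies tw(G) ≤ 3. For the lower bound, the 4 vertices {0, 1, 4, 5} are pairwise adjacent, and any tree decomposition puts a clique entirely inside one bag — forcing width ≥ 3. The upper and lower bounds meet at 3, so that is the treewidth.

Treewidth 3.
One such decomposition:
Bags: B1 = {0, 3, 4, 5}  B2 = {0, 1, 4, 5}  B3 = {1, 2, 4, 5}
Tree: B1–B2, B2–B3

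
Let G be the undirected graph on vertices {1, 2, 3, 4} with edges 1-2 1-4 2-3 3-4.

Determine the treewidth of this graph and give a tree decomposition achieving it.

Treewidth 2.
One optimal decomposition is:
Bags: B1 = {1, 2, 3}  B2 = {1, 3, 4}
Tree: B1–B2

Every bag has size at most 3, so the width is 3 − 1 = 2 and tw(G) ≤ 2. Since 3–2–1–4–3 is a cycle in G, G is not acyclic. Forests are exactly the graphs of treewidth ≤ 1, so tw(G) ≥ 2. Hence tw(G) = 2 exactly.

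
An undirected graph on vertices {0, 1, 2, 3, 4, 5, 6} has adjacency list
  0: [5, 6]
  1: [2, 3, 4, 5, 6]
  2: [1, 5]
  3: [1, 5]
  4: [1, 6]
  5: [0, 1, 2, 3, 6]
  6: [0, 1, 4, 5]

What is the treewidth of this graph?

A width-2 tree decomposition is:
Bags: B1 = {1, 5, 6}  B2 = {1, 2, 5}  B3 = {1, 3, 5}  B4 = {1, 4, 6}  B5 = {0, 5, 6}
Tree: B1–B2, B1–B3, B1–B4, B1–B5
The largest bag has 3 vertices, giving width 2; this decomposition certifies tw(G) ≤ 2. On the other hand G contains the 3-clique {0, 5, 6}. A clique must lie in a single bag of any decomposition, so no decomposition can have width below 2. Therefore the treewidth is 2.

2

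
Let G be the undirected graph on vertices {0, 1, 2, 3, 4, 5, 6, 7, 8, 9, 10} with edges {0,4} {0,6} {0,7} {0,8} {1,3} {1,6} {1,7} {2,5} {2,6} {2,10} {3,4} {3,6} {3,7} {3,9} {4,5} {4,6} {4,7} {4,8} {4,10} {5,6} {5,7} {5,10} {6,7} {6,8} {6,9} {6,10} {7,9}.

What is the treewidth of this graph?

3

A width-3 tree decomposition is:
Bags: B1 = {3, 4, 6, 7}  B2 = {4, 5, 6, 7}  B3 = {4, 5, 6, 10}  B4 = {2, 5, 6, 10}  B5 = {0, 4, 6, 7}  B6 = {3, 6, 7, 9}  B7 = {0, 4, 6, 8}  B8 = {1, 3, 6, 7}
Tree: B1–B2, B2–B3, B3–B4, B2–B5, B1–B6, B5–B7, B1–B8
The largest bag has 4 vertices, giving width 3; this decomposition certifies tw(G) ≤ 3. On the other hand G contains the 4-clique {1, 3, 6, 7}. A clique must lie in a single bag of any decomposition, so no decomposition can have width below 3. Combining the bounds, tw(G) = 3.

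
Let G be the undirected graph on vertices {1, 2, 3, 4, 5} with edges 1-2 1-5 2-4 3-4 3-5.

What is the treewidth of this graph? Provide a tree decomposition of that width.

Treewidth 2.
One optimal decomposition is:
Bags: B1 = {3, 4, 5}  B2 = {1, 4, 5}  B3 = {1, 2, 4}
Tree: B1–B2, B2–B3

The largest bag has 3 vertices, giving width 2; this decomposition certifies tw(G) ≤ 2. For the lower bound, G contains the cycle 4–3–5–1–2–4, so G is not a forest; only forests have treewidth ≤ 1, hence tw(G) ≥ 2. The upper and lower bounds meet at 2, so that is the treewidth.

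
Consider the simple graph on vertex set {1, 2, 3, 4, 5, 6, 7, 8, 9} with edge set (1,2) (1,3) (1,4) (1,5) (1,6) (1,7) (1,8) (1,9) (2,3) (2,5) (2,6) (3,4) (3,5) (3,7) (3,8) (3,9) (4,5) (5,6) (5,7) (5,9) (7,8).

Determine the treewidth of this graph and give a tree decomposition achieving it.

The largest bag has 4 vertices, giving width 3; this decomposition certifies tw(G) ≤ 3. Conversely, {1, 3, 7, 8} is a clique of size 4, and the vertices of any clique must share a bag in every tree decomposition; so some bag has ≥ 4 vertices and tw(G) ≥ 3. The upper and lower bounds meet at 3, so that is the treewidth.

Treewidth 3.
One such decomposition:
Bags: B1 = {1, 3, 5, 9}  B2 = {1, 3, 4, 5}  B3 = {1, 2, 3, 5}  B4 = {1, 3, 5, 7}  B5 = {1, 2, 5, 6}  B6 = {1, 3, 7, 8}
Tree: B1–B2, B2–B3, B3–B4, B3–B5, B4–B6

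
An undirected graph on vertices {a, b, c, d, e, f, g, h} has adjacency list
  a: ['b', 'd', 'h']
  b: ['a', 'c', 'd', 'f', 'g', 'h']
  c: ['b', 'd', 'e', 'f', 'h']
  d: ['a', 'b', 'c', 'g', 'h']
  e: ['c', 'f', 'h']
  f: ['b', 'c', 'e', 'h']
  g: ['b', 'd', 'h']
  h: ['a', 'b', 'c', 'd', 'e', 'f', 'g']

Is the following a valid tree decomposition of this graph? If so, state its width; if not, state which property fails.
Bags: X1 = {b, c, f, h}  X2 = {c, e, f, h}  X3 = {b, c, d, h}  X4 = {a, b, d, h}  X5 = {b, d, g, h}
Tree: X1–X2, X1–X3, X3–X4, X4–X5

Vertex coverage: the bags together contain {a, b, c, d, e, f, g, h}, the full vertex set. Edge coverage: each edge of G has both endpoints in at least one bag. Running intersection: for every vertex, the bags containing it form a connected subtree. All three properties hold, so this is a valid tree decomposition of width max|bag| − 1 = 3, and hence tw(G) ≤ 3.

Yes; width 3.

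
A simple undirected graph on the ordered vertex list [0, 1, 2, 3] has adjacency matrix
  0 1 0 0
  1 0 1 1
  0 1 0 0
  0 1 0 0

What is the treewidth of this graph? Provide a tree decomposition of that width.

The largest bag has 2 vertices, giving width 1; this decomposition certifies tw(G) ≤ 1. Since G has at least one edge (e.g. 1–3), it is not an edgeless graph, so tw(G) ≥ 1. The upper and lower bounds meet at 1, so that is the treewidth.

Treewidth 1.
One such decomposition:
Bags: B1 = {1, 3}  B2 = {0, 1}  B3 = {1, 2}
Tree: B1–B2, B1–B3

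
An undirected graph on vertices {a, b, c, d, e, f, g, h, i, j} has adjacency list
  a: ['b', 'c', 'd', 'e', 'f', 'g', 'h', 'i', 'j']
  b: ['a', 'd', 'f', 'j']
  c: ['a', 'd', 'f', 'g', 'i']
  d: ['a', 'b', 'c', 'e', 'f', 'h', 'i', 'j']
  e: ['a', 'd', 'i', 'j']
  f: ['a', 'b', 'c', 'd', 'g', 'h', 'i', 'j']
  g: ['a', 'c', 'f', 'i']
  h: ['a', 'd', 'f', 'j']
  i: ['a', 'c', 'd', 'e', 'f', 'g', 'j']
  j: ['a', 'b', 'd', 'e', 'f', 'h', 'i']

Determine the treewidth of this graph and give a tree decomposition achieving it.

The largest bag has 5 vertices, giving width 4; this decomposition certifies tw(G) ≤ 4. Conversely, {a, d, e, i, j} is a clique of size 5, and the vertices of any clique must share a bag in every tree decomposition; so some bag has ≥ 5 vertices and tw(G) ≥ 4. Therefore the treewidth is 4.

Treewidth 4.
Bags: B1 = {a, d, f, i, j}  B2 = {a, c, d, f, i}  B3 = {a, c, f, g, i}  B4 = {a, d, e, i, j}  B5 = {a, d, f, h, j}  B6 = {a, b, d, f, j}
Tree: B1–B2, B2–B3, B1–B4, B1–B5, B5–B6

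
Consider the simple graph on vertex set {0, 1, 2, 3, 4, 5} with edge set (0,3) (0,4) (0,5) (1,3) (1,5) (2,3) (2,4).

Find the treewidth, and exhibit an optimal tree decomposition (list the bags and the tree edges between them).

Every bag has size at most 3, so the width is 3 − 1 = 2 and tw(G) ≤ 2. The edges 2–4–0–3–2 form a cycle, so G is not a tree and its treewidth is at least 2. Hence tw(G) = 2 exactly.

Treewidth 2.
One optimal decomposition is:
Bags: B1 = {2, 3, 4}  B2 = {0, 3, 4}  B3 = {0, 1, 3}  B4 = {0, 1, 5}
Tree: B1–B2, B2–B3, B3–B4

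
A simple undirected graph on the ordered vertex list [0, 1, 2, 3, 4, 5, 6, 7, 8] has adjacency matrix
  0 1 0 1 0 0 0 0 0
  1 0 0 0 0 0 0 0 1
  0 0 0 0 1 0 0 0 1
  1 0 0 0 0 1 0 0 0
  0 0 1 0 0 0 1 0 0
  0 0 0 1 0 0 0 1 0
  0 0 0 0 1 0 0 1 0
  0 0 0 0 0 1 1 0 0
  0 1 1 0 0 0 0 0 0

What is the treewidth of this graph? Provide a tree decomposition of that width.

Treewidth 2.
Bags: B1 = {0, 1, 8}  B2 = {0, 2, 8}  B3 = {0, 2, 4}  B4 = {0, 4, 6}  B5 = {0, 6, 7}  B6 = {0, 5, 7}  B7 = {0, 3, 5}
Tree: B1–B2, B2–B3, B3–B4, B4–B5, B5–B6, B6–B7

Every bag has size at most 3, so the width is 3 − 1 = 2 and tw(G) ≤ 2. Since 0–1–8–2–4–6–7–5–3–0 is a cycle in G, G is not acyclic. Forests are exactly the graphs of treewidth ≤ 1, so tw(G) ≥ 2. Therefore the treewidth is 2.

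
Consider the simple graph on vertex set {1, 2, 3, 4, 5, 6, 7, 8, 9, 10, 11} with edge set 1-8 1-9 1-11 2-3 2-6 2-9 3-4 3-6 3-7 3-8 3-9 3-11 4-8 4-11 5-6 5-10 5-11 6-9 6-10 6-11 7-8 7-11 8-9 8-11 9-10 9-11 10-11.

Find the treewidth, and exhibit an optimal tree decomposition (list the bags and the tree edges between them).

Treewidth 3.
Bags: B1 = {3, 6, 9, 11}  B2 = {6, 9, 10, 11}  B3 = {3, 8, 9, 11}  B4 = {2, 3, 6, 9}  B5 = {5, 6, 10, 11}  B6 = {1, 8, 9, 11}  B7 = {3, 7, 8, 11}  B8 = {3, 4, 8, 11}
Tree: B1–B2, B1–B3, B1–B4, B2–B5, B3–B6, B3–B7, B7–B8

The largest bag has 4 vertices, giving width 3; this decomposition certifies tw(G) ≤ 3. For the lower bound, the 4 vertices {2, 3, 6, 9} are pairwise adjacent, and any tree decomposition puts a clique entirely inside one bag — forcing width ≥ 3. The upper and lower bounds meet at 3, so that is the treewidth.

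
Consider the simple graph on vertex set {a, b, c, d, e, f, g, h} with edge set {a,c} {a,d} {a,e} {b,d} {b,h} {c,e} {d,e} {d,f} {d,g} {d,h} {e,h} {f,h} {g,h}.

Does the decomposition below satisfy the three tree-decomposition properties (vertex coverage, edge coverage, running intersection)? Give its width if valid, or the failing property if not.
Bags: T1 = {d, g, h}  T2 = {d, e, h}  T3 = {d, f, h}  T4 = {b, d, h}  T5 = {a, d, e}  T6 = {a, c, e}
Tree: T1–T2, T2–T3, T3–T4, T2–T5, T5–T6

Every vertex of G appears in some bag (union = {a, b, c, d, e, f, g, h}); every edge is covered by a bag; and for each vertex v the set of bags containing v is connected in the bag tree. The decomposition is therefore valid. The largest bag has 3 vertices, so the width is 2.

Yes; width 2.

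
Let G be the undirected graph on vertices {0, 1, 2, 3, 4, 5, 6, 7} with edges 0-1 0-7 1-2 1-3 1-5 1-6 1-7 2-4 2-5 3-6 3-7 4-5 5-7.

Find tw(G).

2

A width-2 tree decomposition is:
Bags: B1 = {1, 5, 7}  B2 = {0, 1, 7}  B3 = {1, 2, 5}  B4 = {1, 3, 7}  B5 = {1, 3, 6}  B6 = {2, 4, 5}
Tree: B1–B2, B1–B3, B1–B4, B4–B5, B3–B6
Every bag has size at most 3, so the width is 3 − 1 = 2 and tw(G) ≤ 2. For the lower bound, the 3 vertices {1, 2, 5} are pairwise adjacent, and any tree decomposition puts a clique entirely inside one bag — forcing width ≥ 2. Therefore the treewidth is 2.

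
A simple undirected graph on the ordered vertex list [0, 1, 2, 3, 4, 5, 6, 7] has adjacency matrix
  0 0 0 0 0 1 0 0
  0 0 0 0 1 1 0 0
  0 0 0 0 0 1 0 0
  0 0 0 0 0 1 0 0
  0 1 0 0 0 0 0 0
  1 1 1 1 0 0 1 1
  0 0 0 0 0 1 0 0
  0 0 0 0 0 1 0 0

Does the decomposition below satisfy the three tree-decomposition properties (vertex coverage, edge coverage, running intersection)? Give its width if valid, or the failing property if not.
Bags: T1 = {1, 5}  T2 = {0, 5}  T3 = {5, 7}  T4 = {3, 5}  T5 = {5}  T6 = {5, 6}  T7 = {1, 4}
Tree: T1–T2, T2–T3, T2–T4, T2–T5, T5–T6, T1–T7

No — vertex 2 appears in no bag.

A tree decomposition must satisfy three properties: every vertex lies in some bag; for every edge, both endpoints lie together in some bag; and for every vertex, the bags containing it form a connected subtree. Here vertex 2 appears in no bag, so the decomposition is invalid.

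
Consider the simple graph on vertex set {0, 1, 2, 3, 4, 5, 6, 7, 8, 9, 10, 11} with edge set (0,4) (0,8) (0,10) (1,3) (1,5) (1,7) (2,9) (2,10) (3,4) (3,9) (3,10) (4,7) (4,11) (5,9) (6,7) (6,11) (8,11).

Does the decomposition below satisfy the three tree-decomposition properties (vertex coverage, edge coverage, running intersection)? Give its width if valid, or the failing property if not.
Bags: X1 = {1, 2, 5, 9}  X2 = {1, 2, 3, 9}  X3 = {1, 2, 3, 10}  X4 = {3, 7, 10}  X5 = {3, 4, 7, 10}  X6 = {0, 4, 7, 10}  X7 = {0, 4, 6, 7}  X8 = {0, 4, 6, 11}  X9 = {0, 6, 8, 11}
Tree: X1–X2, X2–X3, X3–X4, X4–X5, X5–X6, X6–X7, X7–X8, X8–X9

A tree decomposition must satisfy three properties: every vertex lies in some bag; for every edge, both endpoints lie together in some bag; and for every vertex, the bags containing it form a connected subtree. Here edge (1,7) lies in no bag, so the decomposition is invalid.

No — edge (1,7) lies in no bag.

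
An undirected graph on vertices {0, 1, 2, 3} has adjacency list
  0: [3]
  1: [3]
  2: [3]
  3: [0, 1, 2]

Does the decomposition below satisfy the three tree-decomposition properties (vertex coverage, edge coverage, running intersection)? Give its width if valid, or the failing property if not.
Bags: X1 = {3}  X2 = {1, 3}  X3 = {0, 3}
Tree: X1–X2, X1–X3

A tree decomposition must satisfy three properties: every vertex lies in some bag; for every edge, both endpoints lie together in some bag; and for every vertex, the bags containing it form a connected subtree. Here vertex 2 appears in no bag, so the decomposition is invalid.

No — vertex 2 appears in no bag.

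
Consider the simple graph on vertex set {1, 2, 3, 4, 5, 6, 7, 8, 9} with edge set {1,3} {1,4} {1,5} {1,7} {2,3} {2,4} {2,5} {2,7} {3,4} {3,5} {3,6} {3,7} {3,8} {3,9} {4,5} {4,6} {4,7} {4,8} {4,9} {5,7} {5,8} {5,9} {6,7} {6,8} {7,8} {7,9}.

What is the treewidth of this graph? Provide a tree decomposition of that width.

Treewidth 4.
Bags: B1 = {3, 4, 5, 7, 9}  B2 = {1, 3, 4, 5, 7}  B3 = {2, 3, 4, 5, 7}  B4 = {3, 4, 5, 7, 8}  B5 = {3, 4, 6, 7, 8}
Tree: B1–B2, B2–B3, B2–B4, B4–B5

The largest bag has 5 vertices, giving width 4; this decomposition certifies tw(G) ≤ 4. For the lower bound, the 5 vertices {3, 4, 5, 7, 8} are pairwise adjacent, and any tree decomposition puts a clique entirely inside one bag — forcing width ≥ 4. Hence tw(G) = 4 exactly.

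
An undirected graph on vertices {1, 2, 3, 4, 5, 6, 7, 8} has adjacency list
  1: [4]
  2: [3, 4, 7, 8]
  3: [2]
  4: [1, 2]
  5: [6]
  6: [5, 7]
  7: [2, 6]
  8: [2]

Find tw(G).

A width-1 tree decomposition is:
Bags: B1 = {2, 3}  B2 = {2, 7}  B3 = {6, 7}  B4 = {2, 4}  B5 = {5, 6}  B6 = {1, 4}  B7 = {2, 8}
Tree: B1–B2, B2–B3, B2–B4, B3–B5, B4–B6, B1–B7
The largest bag has 2 vertices, giving width 1; this decomposition certifies tw(G) ≤ 1. Any graph with an edge has treewidth ≥ 1, and G has the edge 2–3. Therefore the treewidth is 1.

1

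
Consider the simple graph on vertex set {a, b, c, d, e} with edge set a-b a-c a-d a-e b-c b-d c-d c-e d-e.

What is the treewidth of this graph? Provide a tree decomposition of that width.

Treewidth 3.
Bags: B1 = {a, b, c, d}  B2 = {a, c, d, e}
Tree: B1–B2

The largest bag has 4 vertices, giving width 3; this decomposition certifies tw(G) ≤ 3. On the other hand G contains the 4-clique {a, c, d, e}. A clique must lie in a single bag of any decomposition, so no decomposition can have width below 3. Therefore the treewidth is 3.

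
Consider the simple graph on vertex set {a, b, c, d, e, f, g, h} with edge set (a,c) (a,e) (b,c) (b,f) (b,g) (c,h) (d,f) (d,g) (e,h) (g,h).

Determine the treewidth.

2

A width-2 tree decomposition is:
Bags: B1 = {b, d, f}  B2 = {b, d, g}  B3 = {b, c, g}  B4 = {c, g, h}  B5 = {a, c, h}  B6 = {a, e, h}
Tree: B1–B2, B2–B3, B3–B4, B4–B5, B5–B6
Every bag has size at most 3, so the width is 3 − 1 = 2 and tw(G) ≤ 2. The edges f–d–g–b–f form a cycle, so G is not a tree and its treewidth is at least 2. Hence tw(G) = 2 exactly.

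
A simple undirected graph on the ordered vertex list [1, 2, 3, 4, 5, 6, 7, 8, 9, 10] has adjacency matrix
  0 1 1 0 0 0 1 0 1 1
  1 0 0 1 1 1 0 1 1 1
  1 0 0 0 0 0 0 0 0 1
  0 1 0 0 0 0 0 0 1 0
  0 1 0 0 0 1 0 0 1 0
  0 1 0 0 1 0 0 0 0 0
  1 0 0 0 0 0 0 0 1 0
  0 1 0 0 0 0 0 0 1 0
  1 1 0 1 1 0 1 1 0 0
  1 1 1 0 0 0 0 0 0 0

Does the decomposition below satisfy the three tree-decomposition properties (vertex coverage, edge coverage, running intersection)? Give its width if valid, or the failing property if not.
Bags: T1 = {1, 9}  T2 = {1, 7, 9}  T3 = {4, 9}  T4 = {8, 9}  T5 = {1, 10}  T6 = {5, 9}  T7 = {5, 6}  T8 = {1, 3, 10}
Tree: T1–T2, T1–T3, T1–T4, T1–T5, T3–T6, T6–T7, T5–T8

A tree decomposition must satisfy three properties: every vertex lies in some bag; for every edge, both endpoints lie together in some bag; and for every vertex, the bags containing it form a connected subtree. Here vertex 2 appears in no bag, so the decomposition is invalid.

No — vertex 2 appears in no bag.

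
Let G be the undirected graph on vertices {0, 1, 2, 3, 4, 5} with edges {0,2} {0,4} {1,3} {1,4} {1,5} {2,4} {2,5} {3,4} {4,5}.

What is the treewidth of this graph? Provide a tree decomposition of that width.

The largest bag has 3 vertices, giving width 2; this decomposition certifies tw(G) ≤ 2. Conversely, {0, 2, 4} is a clique of size 3, and the vertices of any clique must share a bag in every tree decomposition; so some bag has ≥ 3 vertices and tw(G) ≥ 2. Hence tw(G) = 2 exactly.

Treewidth 2.
One such decomposition:
Bags: B1 = {1, 4, 5}  B2 = {2, 4, 5}  B3 = {0, 2, 4}  B4 = {1, 3, 4}
Tree: B1–B2, B2–B3, B1–B4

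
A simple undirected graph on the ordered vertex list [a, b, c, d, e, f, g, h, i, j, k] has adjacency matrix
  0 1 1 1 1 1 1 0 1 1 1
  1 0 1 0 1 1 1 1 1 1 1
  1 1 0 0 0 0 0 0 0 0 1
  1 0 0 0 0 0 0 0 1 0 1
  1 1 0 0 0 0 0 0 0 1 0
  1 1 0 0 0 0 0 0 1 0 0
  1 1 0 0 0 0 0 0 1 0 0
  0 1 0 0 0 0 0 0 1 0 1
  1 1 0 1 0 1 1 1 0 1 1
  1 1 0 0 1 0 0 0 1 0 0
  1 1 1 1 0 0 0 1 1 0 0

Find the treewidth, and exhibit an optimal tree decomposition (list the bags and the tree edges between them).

Every bag has size at most 4, so the width is 4 − 1 = 3 and tw(G) ≤ 3. Conversely, {a, d, i, k} is a clique of size 4, and the vertices of any clique must share a bag in every tree decomposition; so some bag has ≥ 4 vertices and tw(G) ≥ 3. The upper and lower bounds meet at 3, so that is the treewidth.

Treewidth 3.
One optimal decomposition is:
Bags: B1 = {a, b, i, j}  B2 = {a, b, i, k}  B3 = {a, b, c, k}  B4 = {b, h, i, k}  B5 = {a, b, e, j}  B6 = {a, b, g, i}  B7 = {a, d, i, k}  B8 = {a, b, f, i}
Tree: B1–B2, B2–B3, B2–B4, B1–B5, B2–B6, B2–B7, B1–B8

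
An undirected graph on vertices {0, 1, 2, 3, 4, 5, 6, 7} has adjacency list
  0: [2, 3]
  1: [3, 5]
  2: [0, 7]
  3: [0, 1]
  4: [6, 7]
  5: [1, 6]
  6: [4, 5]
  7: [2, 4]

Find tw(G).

2

A width-2 tree decomposition is:
Bags: B1 = {0, 2, 3}  B2 = {1, 2, 3}  B3 = {1, 2, 5}  B4 = {2, 5, 6}  B5 = {2, 4, 6}  B6 = {2, 4, 7}
Tree: B1–B2, B2–B3, B3–B4, B4–B5, B5–B6
The largest bag has 3 vertices, giving width 2; this decomposition certifies tw(G) ≤ 2. Since 2–0–3–1–5–6–4–7–2 is a cycle in G, G is not acyclic. Forests are exactly the graphs of treewidth ≤ 1, so tw(G) ≥ 2. Hence tw(G) = 2 exactly.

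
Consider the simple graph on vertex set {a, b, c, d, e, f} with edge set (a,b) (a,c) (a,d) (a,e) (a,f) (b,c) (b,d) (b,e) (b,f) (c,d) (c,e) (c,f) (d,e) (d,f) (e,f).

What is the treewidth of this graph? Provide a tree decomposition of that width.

A single bag containing all 6 vertices is trivially a valid decomposition of width 5. On the other hand G contains the 6-clique {a, b, c, d, e, f}. A clique must lie in a single bag of any decomposition, so no decomposition can have width below 5. Combining the bounds, tw(G) = 5.

Treewidth 5.
Bags: B1 = {a, b, c, d, e, f}
Tree: (single bag)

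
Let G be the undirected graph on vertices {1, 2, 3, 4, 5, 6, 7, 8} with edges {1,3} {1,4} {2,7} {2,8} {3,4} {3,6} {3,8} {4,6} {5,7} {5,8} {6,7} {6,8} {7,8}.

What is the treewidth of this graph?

A width-2 tree decomposition is:
Bags: B1 = {6, 7, 8}  B2 = {3, 6, 8}  B3 = {3, 4, 6}  B4 = {1, 3, 4}  B5 = {5, 7, 8}  B6 = {2, 7, 8}
Tree: B1–B2, B2–B3, B3–B4, B1–B5, B5–B6
Each bag holds 3 vertices, so the decomposition has width 2, which upper-bounds the treewidth. For the lower bound, the 3 vertices {3, 6, 8} are pairwise adjacent, and any tree decomposition puts a clique entirely inside one bag — forcing width ≥ 2. The upper and lower bounds meet at 2, so that is the treewidth.

2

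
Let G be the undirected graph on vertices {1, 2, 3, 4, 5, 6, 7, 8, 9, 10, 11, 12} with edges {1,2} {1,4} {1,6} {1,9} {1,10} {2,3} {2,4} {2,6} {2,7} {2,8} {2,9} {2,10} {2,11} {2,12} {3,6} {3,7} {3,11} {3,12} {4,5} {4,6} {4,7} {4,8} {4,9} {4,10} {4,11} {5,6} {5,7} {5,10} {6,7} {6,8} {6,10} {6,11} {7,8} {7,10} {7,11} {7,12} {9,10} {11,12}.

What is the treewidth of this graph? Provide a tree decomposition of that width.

Every bag has size at most 5, so the width is 5 − 1 = 4 and tw(G) ≤ 4. Conversely, {2, 3, 7, 11, 12} is a clique of size 5, and the vertices of any clique must share a bag in every tree decomposition; so some bag has ≥ 5 vertices and tw(G) ≥ 4. Therefore the treewidth is 4.

Treewidth 4.
One such decomposition:
Bags: B1 = {2, 4, 6, 7, 10}  B2 = {2, 4, 6, 7, 8}  B3 = {4, 5, 6, 7, 10}  B4 = {1, 2, 4, 6, 10}  B5 = {2, 4, 6, 7, 11}  B6 = {2, 3, 6, 7, 11}  B7 = {2, 3, 7, 11, 12}  B8 = {1, 2, 4, 9, 10}
Tree: B1–B2, B1–B3, B1–B4, B1–B5, B5–B6, B6–B7, B4–B8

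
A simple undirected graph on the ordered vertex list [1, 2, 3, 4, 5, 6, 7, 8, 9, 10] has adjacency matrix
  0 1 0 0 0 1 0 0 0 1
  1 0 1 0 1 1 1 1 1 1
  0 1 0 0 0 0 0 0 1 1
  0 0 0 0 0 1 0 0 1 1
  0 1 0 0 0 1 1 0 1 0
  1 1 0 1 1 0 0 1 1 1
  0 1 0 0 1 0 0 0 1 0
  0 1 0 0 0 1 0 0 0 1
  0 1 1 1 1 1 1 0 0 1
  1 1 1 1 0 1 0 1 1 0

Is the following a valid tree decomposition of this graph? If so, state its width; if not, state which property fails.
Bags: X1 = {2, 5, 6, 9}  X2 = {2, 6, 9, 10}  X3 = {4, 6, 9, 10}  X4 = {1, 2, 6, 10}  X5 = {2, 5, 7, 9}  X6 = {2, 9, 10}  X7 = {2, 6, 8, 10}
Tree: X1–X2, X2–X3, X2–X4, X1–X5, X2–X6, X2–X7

A tree decomposition must satisfy three properties: every vertex lies in some bag; for every edge, both endpoints lie together in some bag; and for every vertex, the bags containing it form a connected subtree. Here vertex 3 appears in no bag, so the decomposition is invalid.

No — vertex 3 appears in no bag.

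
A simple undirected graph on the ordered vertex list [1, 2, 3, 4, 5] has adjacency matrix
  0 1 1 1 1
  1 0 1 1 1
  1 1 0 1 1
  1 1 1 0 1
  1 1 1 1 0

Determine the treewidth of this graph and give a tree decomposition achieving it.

With just one bag of size 5, the width is 5 − 1 = 4, so tw(G) ≤ 4. For the lower bound, the 5 vertices {1, 2, 3, 4, 5} are pairwise adjacent, and any tree decomposition puts a clique entirely inside one bag — forcing width ≥ 4. Hence tw(G) = 4 exactly.

Treewidth 4.
Bags: B1 = {1, 2, 3, 4, 5}
Tree: (single bag)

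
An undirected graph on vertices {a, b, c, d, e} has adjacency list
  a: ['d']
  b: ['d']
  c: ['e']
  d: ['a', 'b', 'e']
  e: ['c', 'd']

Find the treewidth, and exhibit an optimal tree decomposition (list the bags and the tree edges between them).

The largest bag has 2 vertices, giving width 1; this decomposition certifies tw(G) ≤ 1. Since G has at least one edge (e.g. e–d), it is not an edgeless graph, so tw(G) ≥ 1. Combining the bounds, tw(G) = 1.

Treewidth 1.
One optimal decomposition is:
Bags: B1 = {d, e}  B2 = {a, d}  B3 = {c, e}  B4 = {b, d}
Tree: B1–B2, B1–B3, B2–B4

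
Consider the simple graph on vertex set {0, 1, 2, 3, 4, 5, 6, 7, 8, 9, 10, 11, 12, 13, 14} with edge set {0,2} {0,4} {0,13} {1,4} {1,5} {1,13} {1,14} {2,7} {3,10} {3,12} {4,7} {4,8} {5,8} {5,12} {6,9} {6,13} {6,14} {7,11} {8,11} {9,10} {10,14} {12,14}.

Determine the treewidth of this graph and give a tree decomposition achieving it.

Treewidth 3.
One such decomposition:
Bags: B1 = {3, 6, 9, 10}  B2 = {3, 6, 10, 14}  B3 = {3, 6, 12, 14}  B4 = {6, 12, 13, 14}  B5 = {1, 12, 13, 14}  B6 = {1, 5, 12, 13}  B7 = {0, 1, 5, 13}  B8 = {0, 1, 4, 5}  B9 = {0, 4, 5, 8}  B10 = {0, 2, 4, 8}  B11 = {2, 4, 7, 8}  B12 = {2, 7, 8, 11}
Tree: B1–B2, B2–B3, B3–B4, B4–B5, B5–B6, B6–B7, B7–B8, B8–B9, B9–B10, B10–B11, B11–B12

Each bag holds 4 vertices, so the decomposition has width 3, which upper-bounds the treewidth. For the lower bound: the 4 vertex sets {3,9,10}, {6}, {14}, {1,5,12,13} are disjoint, each induces a connected subgraph, and every pair is joined by at least one edge of G. Contracting each set to a single vertex therefore yields K_{4} as a minor, and since treewidth is minor-monotone, tw(G) ≥ tw(K_{4}) = 3. Combining the bounds, tw(G) = 3.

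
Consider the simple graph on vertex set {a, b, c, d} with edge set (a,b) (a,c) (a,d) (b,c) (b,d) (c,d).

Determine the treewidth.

3

A width-3 tree decomposition is:
Bags: B1 = {a, b, c, d}
Tree: (single bag)
With just one bag of size 4, the width is 4 − 1 = 3, so tw(G) ≤ 3. For the lower bound, the 4 vertices {a, b, c, d} are pairwise adjacent, and any tree decomposition puts a clique entirely inside one bag — forcing width ≥ 3. Therefore the treewidth is 3.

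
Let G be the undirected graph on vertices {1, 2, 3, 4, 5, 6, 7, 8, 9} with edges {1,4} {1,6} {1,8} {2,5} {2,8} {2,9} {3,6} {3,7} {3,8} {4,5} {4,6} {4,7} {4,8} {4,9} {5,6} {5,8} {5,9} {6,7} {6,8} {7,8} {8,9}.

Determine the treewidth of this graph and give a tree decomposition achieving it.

Each bag holds 4 vertices, so the decomposition has width 3, which upper-bounds the treewidth. For the lower bound, the 4 vertices {2, 5, 8, 9} are pairwise adjacent, and any tree decomposition puts a clique entirely inside one bag — forcing width ≥ 3. Therefore the treewidth is 3.

Treewidth 3.
One optimal decomposition is:
Bags: B1 = {4, 6, 7, 8}  B2 = {4, 5, 6, 8}  B3 = {4, 5, 8, 9}  B4 = {2, 5, 8, 9}  B5 = {3, 6, 7, 8}  B6 = {1, 4, 6, 8}
Tree: B1–B2, B2–B3, B3–B4, B1–B5, B2–B6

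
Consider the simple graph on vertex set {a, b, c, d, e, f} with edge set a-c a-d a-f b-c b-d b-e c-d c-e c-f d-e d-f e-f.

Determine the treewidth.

3

A width-3 tree decomposition is:
Bags: B1 = {a, c, d, f}  B2 = {c, d, e, f}  B3 = {b, c, d, e}
Tree: B1–B2, B2–B3
The largest bag has 4 vertices, giving width 3; this decomposition certifies tw(G) ≤ 3. On the other hand G contains the 4-clique {c, d, e, f}. A clique must lie in a single bag of any decomposition, so no decomposition can have width below 3. Therefore the treewidth is 3.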